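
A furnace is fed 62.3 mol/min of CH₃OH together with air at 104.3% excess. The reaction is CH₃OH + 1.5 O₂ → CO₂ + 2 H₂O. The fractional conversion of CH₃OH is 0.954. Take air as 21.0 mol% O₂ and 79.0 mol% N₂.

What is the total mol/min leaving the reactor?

1000 mol/min

Stoichiometric O₂ = 1.5 × 62.3 = 93.45 mol/min; O₂ fed = 93.45 × 2.043 = 190.9 mol/min.
N₂ fed = 190.9 × 79/21 = 718.2 mol/min.
Fuel reacted = 0.954 × 62.3 → ξ = 59.43 mol/min.
Outlet (n = n₀ + ν ξ):
  CH₃OH: 62.3 − 1(59.43) = 2.866
  O₂: 190.9 − 1.5(59.43) = 101.8
  N₂: 718.2 (inert)
  CO₂: 0 + 1(59.43) = 59.43
  H₂O: 0 + 2(59.43) = 118.9
Total out = 2.866 + 101.8 + 718.2 + 59.43 + 118.9 = 1001 mol/min.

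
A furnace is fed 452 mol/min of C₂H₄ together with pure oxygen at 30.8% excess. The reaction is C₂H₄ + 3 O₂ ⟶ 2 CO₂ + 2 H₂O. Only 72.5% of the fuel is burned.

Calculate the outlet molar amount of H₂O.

Stoichiometric O₂ = 3 × 452 = 1356 mol/min; O₂ fed = 1356 × 1.308 = 1774 mol/min.
Fuel reacted = 0.725 × 452 → ξ = 327.7 mol/min.
Outlet (n = n₀ + ν ξ):
  C₂H₄: 452 − 1(327.7) = 124.3
  O₂: 1774 − 3(327.7) = 790.5
  CO₂: 0 + 2(327.7) = 655.4
  H₂O: 0 + 2(327.7) = 655.4

655 mol/min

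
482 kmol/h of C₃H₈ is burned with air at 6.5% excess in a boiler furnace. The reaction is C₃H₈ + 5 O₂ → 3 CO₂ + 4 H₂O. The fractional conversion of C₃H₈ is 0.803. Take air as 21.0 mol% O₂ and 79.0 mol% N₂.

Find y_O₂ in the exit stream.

Stoichiometric O₂ = 5 × 482 = 2410 kmol/h; O₂ fed = 2410 × 1.065 = 2567 kmol/h.
N₂ fed = 2567 × 79/21 = 9655 kmol/h.
Fuel reacted = 0.803 × 482 → ξ = 387 kmol/h.
Outlet (n = n₀ + ν ξ):
  C₃H₈: 482 − 1(387) = 94.95
  O₂: 2567 − 5(387) = 631.4
  N₂: 9655 (inert)
  CO₂: 0 + 3(387) = 1161
  H₂O: 0 + 4(387) = 1548
Total out = 13090 kmol/h; y_O₂ = 631.4 / 13090 = 0.04823.

0.0482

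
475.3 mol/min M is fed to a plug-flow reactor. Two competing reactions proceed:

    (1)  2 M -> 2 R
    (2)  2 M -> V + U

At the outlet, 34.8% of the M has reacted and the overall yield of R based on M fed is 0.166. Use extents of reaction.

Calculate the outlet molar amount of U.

Yield of R: 2ξ₁ / 475.3 = 0.166 → ξ₁ = 39.45 mol/min.
Conversion of M: 2ξ₁ + 2ξ₂ = 0.348 × 475.3 = 165.4 → ξ₂ = 43.25 mol/min.
Outlet amounts (n = n₀ + Σ ν·ξ):
  M: 475.3 − 2(39.45) − 2(43.25) = 309.9
  R: 0 + 2(39.45) = 78.9
  V: 0 + 1(43.25) = 43.25
  U: 0 + 1(43.25) = 43.25

43.3 mol/min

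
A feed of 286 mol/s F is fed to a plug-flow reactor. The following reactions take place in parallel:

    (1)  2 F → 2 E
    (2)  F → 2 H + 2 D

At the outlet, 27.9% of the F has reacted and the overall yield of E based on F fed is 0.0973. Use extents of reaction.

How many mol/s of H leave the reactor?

Yield of E: 2ξ₁ / 286 = 0.0973 → ξ₁ = 13.91 mol/s.
Conversion of F: 2ξ₁ + 1ξ₂ = 0.279 × 286 = 79.79 → ξ₂ = 51.97 mol/s.
Outlet amounts (n = n₀ + Σ ν·ξ):
  F: 286 − 2(13.91) − 1(51.97) = 206.2
  E: 0 + 2(13.91) = 27.83
  H: 0 + 2(51.97) = 103.9
  D: 0 + 2(51.97) = 103.9

104 mol/s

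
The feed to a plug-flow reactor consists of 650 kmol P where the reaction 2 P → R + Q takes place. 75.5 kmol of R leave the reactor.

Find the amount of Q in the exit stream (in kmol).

For R: n = n₀ + 1ξ → 75.5 = 0 + 1ξ, giving ξ = 75.5 kmol.
Outlet amounts (n = n₀ + ν ξ):
  P: 650 − 2(75.5) = 499
  R: 0 + 1(75.5) = 75.5
  Q: 0 + 1(75.5) = 75.5

75.5 kmol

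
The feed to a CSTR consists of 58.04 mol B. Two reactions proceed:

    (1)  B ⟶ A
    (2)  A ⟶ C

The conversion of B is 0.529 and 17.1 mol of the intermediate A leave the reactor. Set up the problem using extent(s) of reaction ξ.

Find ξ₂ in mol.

Conversion of B: B consumed = 1ξ₁ = 0.529 × 58.04 → ξ₁ = 30.7 mol.
A balance: n_A = 0 + 1ξ₁ − 1ξ₂ = 17.1 → ξ₂ = (1·30.7 − 17.1)/1 = 13.6 mol.
Outlet amounts (n = n₀ + Σ ν·ξ):
  B: 58.04 − 1(30.7) = 27.34
  A: 0 + 1(30.7) − 1(13.6) = 17.1
  C: 0 + 1(13.6) = 13.6

ξ₂ = 13.6 mol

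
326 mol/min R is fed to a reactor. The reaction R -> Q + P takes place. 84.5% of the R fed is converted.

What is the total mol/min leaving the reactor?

601 mol/min

R reacted = 0.845 × 326 = 275.5 mol/min; ν_R = −1, so ξ = 275.5/1 = 275.5 mol/min.
Outlet amounts (n = n₀ + ν ξ):
  R: 326 − 1(275.5) = 50.53
  Q: 0 + 1(275.5) = 275.5
  P: 0 + 1(275.5) = 275.5
Total out = 50.53 + 275.5 + 275.5 = 601.5 mol/min.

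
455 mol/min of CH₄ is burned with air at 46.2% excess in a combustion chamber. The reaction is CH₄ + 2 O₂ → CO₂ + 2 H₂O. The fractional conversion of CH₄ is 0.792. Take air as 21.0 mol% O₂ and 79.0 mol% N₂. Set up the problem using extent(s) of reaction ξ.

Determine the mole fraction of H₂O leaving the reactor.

0.106

Stoichiometric O₂ = 2 × 455 = 910 mol/min; O₂ fed = 910 × 1.462 = 1330 mol/min.
N₂ fed = 1330 × 79/21 = 5005 mol/min.
Fuel reacted = 0.792 × 455 → ξ = 360.4 mol/min.
Outlet (n = n₀ + ν ξ):
  CH₄: 455 − 1(360.4) = 94.64
  O₂: 1330 − 2(360.4) = 609.7
  N₂: 5005 (inert)
  CO₂: 0 + 1(360.4) = 360.4
  H₂O: 0 + 2(360.4) = 720.7
Total out = 6790 mol/min; y_H₂O = 720.7 / 6790 = 0.1061.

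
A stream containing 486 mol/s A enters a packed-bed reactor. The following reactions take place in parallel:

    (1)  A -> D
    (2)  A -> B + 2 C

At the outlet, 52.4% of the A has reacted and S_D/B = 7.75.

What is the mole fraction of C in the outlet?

Conversion of A: A consumed = 0.524 × 486 = 254.7 mol/s = 1ξ₁ + 1ξ₂.
Selectivity: 1ξ₁ / (1ξ₂) = 7.75 → ξ₁ = 7.75 ξ₂.
Substitute: (1·7.75 + 1) ξ₂ = 254.7 → ξ₂ = 29.1 mol/s, ξ₁ = 225.6 mol/s.
Outlet amounts (n = n₀ + Σ ν·ξ):
  A: 486 − 1(225.6) − 1(29.1) = 231.3
  D: 0 + 1(225.6) = 225.6
  B: 0 + 1(29.1) = 29.1
  C: 0 + 2(29.1) = 58.21
Total out = 544.2 mol/s; y_C = 58.21 / 544.2 = 0.107.

0.107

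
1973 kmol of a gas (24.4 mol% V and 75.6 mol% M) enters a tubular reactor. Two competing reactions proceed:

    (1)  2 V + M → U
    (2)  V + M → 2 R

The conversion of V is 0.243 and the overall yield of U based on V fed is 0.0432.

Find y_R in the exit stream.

0.0781

Yield of U: 1ξ₁ / 481.4 = 0.0432 → ξ₁ = 20.8 kmol.
Conversion of V: 2ξ₁ + 1ξ₂ = 0.243 × 481.4 = 117 → ξ₂ = 75.39 kmol.
Outlet amounts (n = n₀ + Σ ν·ξ):
  V: 481.4 − 2(20.8) − 1(75.39) = 364.4
  M: 1492 − 1(20.8) − 1(75.39) = 1395
  U: 0 + 1(20.8) = 20.8
  R: 0 + 2(75.39) = 150.8
Total out = 1931 kmol; y_R = 150.8 / 1931 = 0.07807.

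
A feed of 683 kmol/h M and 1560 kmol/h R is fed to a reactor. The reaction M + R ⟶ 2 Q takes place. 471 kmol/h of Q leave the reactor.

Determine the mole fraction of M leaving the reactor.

0.2

For Q: n = n₀ + 2ξ → 471 = 0 + 2ξ, giving ξ = 235.5 kmol/h.
Outlet amounts (n = n₀ + ν ξ):
  M: 683 − 1(235.5) = 447.5
  R: 1560 − 1(235.5) = 1324
  Q: 0 + 2(235.5) = 471
Total out = 2243 kmol/h; y_M = 447.5 / 2243 = 0.1995.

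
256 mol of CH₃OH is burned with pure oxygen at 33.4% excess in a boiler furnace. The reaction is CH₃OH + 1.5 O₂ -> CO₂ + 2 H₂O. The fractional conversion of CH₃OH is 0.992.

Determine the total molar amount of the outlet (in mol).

Stoichiometric O₂ = 1.5 × 256 = 384 mol; O₂ fed = 384 × 1.334 = 512.3 mol.
Fuel reacted = 0.992 × 256 → ξ = 254 mol.
Outlet (n = n₀ + ν ξ):
  CH₃OH: 256 − 1(254) = 2.048
  O₂: 512.3 − 1.5(254) = 131.3
  CO₂: 0 + 1(254) = 254
  H₂O: 0 + 2(254) = 507.9
Total out = 2.048 + 131.3 + 254 + 507.9 = 895.2 mol.

895 mol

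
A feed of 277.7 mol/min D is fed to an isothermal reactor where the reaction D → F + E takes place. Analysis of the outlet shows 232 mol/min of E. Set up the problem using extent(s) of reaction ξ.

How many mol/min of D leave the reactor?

For E: n = n₀ + 1ξ → 232 = 0 + 1ξ, giving ξ = 232 mol/min.
Outlet amounts (n = n₀ + ν ξ):
  D: 277.7 − 1(232) = 45.7
  F: 0 + 1(232) = 232
  E: 0 + 1(232) = 232

45.7 mol/min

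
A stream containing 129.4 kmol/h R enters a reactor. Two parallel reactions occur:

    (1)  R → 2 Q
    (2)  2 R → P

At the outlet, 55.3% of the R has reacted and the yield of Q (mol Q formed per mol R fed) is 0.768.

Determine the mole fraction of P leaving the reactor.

Yield of Q: 2ξ₁ / 129.4 = 0.768 → ξ₁ = 49.69 kmol/h.
Conversion of R: 1ξ₁ + 2ξ₂ = 0.553 × 129.4 = 71.56 → ξ₂ = 10.93 kmol/h.
Outlet amounts (n = n₀ + Σ ν·ξ):
  R: 129.4 − 1(49.69) − 2(10.93) = 57.84
  Q: 0 + 2(49.69) = 99.38
  P: 0 + 1(10.93) = 10.93
Total out = 168.2 kmol/h; y_P = 10.93 / 168.2 = 0.06503.

0.065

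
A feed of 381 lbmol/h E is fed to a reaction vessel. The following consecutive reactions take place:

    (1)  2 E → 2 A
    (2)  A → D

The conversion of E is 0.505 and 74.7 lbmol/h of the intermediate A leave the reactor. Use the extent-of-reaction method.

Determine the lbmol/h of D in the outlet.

Conversion of E: E consumed = 2ξ₁ = 0.505 × 381 → ξ₁ = 96.2 lbmol/h.
A balance: n_A = 0 + 2ξ₁ − 1ξ₂ = 74.7 → ξ₂ = (2·96.2 − 74.7)/1 = 117.7 lbmol/h.
Outlet amounts (n = n₀ + Σ ν·ξ):
  E: 381 − 2(96.2) = 188.6
  A: 0 + 2(96.2) − 1(117.7) = 74.7
  D: 0 + 1(117.7) = 117.7

118 lbmol/h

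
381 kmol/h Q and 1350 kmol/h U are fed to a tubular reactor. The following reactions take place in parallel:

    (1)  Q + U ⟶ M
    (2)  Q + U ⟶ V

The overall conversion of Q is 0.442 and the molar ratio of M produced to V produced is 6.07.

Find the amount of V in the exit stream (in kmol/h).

Conversion of Q: Q consumed = 0.442 × 381 = 168.4 kmol/h = 1ξ₁ + 1ξ₂.
Selectivity: 1ξ₁ / (1ξ₂) = 6.07 → ξ₁ = 6.07 ξ₂.
Substitute: (1·6.07 + 1) ξ₂ = 168.4 → ξ₂ = 23.82 kmol/h, ξ₁ = 144.6 kmol/h.
Outlet amounts (n = n₀ + Σ ν·ξ):
  Q: 381 − 1(144.6) − 1(23.82) = 212.6
  U: 1350 − 1(144.6) − 1(23.82) = 1182
  M: 0 + 1(144.6) = 144.6
  V: 0 + 1(23.82) = 23.82

23.8 kmol/h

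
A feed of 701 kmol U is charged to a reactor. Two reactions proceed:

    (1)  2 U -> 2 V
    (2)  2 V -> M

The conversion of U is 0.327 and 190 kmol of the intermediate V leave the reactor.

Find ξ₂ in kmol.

Conversion of U: U consumed = 2ξ₁ = 0.327 × 701 → ξ₁ = 114.6 kmol.
V balance: n_V = 0 + 2ξ₁ − 2ξ₂ = 190 → ξ₂ = (2·114.6 − 190)/2 = 19.61 kmol.
Outlet amounts (n = n₀ + Σ ν·ξ):
  U: 701 − 2(114.6) = 471.8
  V: 0 + 2(114.6) − 2(19.61) = 190
  M: 0 + 1(19.61) = 19.61

ξ₂ = 19.6 kmol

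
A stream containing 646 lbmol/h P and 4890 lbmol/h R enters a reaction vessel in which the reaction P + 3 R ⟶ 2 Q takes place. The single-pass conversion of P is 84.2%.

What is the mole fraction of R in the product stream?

P reacted = 0.842 × 646 = 543.9 lbmol/h; ν_P = −1, so ξ = 543.9/1 = 543.9 lbmol/h.
Outlet amounts (n = n₀ + ν ξ):
  P: 646 − 1(543.9) = 102.1
  R: 4890 − 3(543.9) = 3258
  Q: 0 + 2(543.9) = 1088
Total out = 4448 lbmol/h; y_R = 3258 / 4448 = 0.7325.

0.732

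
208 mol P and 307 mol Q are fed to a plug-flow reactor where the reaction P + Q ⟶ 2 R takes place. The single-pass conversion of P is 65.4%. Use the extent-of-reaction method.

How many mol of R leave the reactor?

272 mol

P reacted = 0.654 × 208 = 136 mol; ν_P = −1, so ξ = 136/1 = 136 mol.
Outlet amounts (n = n₀ + ν ξ):
  P: 208 − 1(136) = 71.97
  Q: 307 − 1(136) = 171
  R: 0 + 2(136) = 272.1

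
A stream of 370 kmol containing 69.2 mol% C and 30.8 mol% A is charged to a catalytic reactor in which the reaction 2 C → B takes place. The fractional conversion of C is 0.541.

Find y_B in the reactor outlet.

0.23

C reacted = 0.541 × 256 = 138.5 kmol; ν_C = −2, so ξ = 138.5/2 = 69.26 kmol.
Outlet amounts (n = n₀ + ν ξ):
  C: 256 − 2(69.26) = 117.5
  B: 0 + 1(69.26) = 69.26
  A: 114 (inert)
Total out = 300.7 kmol; y_B = 69.26 / 300.7 = 0.2303.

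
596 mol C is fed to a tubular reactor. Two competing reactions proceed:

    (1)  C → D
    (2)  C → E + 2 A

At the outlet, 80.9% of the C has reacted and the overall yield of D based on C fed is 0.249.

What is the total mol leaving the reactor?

Yield of D: 1ξ₁ / 596 = 0.249 → ξ₁ = 148.4 mol.
Conversion of C: 1ξ₁ + 1ξ₂ = 0.809 × 596 = 482.2 → ξ₂ = 333.8 mol.
Outlet amounts (n = n₀ + Σ ν·ξ):
  C: 596 − 1(148.4) − 1(333.8) = 113.8
  D: 0 + 1(148.4) = 148.4
  E: 0 + 1(333.8) = 333.8
  A: 0 + 2(333.8) = 667.5
Total out = 113.8 + 148.4 + 333.8 + 667.5 = 1264 mol.

1260 mol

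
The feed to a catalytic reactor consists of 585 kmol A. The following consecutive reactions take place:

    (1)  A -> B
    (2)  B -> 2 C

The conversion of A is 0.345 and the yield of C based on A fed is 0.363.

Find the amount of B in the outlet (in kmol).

Conversion of A: A consumed = 1ξ₁ = 0.345 × 585 → ξ₁ = 201.8 kmol.
Yield of C: 2ξ₂ / 585 = 0.363 → ξ₂ = 106.2 kmol.
Outlet amounts (n = n₀ + Σ ν·ξ):
  A: 585 − 1(201.8) = 383.2
  B: 0 + 1(201.8) − 1(106.2) = 95.65
  C: 0 + 2(106.2) = 212.4

95.6 kmol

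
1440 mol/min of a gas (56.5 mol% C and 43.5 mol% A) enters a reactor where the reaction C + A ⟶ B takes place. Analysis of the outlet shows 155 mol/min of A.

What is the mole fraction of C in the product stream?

0.353

For A: n = n₀ − 1ξ → 155 = 626.4 − 1ξ, giving ξ = 471.4 mol/min.
Outlet amounts (n = n₀ + ν ξ):
  C: 813.6 − 1(471.4) = 342.2
  A: 626.4 − 1(471.4) = 155
  B: 0 + 1(471.4) = 471.4
Total out = 968.6 mol/min; y_C = 342.2 / 968.6 = 0.3533.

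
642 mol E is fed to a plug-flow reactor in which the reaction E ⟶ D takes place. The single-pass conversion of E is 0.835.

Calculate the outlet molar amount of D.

E reacted = 0.835 × 642 = 536.1 mol; ν_E = −1, so ξ = 536.1/1 = 536.1 mol.
Outlet amounts (n = n₀ + ν ξ):
  E: 642 − 1(536.1) = 105.9
  D: 0 + 1(536.1) = 536.1

536 mol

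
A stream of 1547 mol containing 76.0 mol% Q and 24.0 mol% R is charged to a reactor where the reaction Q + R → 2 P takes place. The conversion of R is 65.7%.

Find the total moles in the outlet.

1550 mol

R reacted = 0.657 × 371.3 = 243.9 mol; ν_R = −1, so ξ = 243.9/1 = 243.9 mol.
Outlet amounts (n = n₀ + ν ξ):
  Q: 1176 − 1(243.9) = 931.8
  R: 371.3 − 1(243.9) = 127.3
  P: 0 + 2(243.9) = 487.9
Total out = 931.8 + 127.3 + 487.9 = 1547 mol.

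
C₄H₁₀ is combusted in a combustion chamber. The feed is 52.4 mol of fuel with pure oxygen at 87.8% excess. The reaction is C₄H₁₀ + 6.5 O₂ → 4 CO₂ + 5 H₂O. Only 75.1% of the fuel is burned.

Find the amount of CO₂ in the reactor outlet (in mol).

Stoichiometric O₂ = 6.5 × 52.4 = 340.6 mol; O₂ fed = 340.6 × 1.878 = 639.6 mol.
Fuel reacted = 0.751 × 52.4 → ξ = 39.35 mol.
Outlet (n = n₀ + ν ξ):
  C₄H₁₀: 52.4 − 1(39.35) = 13.05
  O₂: 639.6 − 6.5(39.35) = 383.9
  CO₂: 0 + 4(39.35) = 157.4
  H₂O: 0 + 5(39.35) = 196.8

157 mol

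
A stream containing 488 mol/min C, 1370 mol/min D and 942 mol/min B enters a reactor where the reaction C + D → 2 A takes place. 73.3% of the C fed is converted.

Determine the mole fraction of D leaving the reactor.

0.362

C reacted = 0.733 × 488 = 357.7 mol/min; ν_C = −1, so ξ = 357.7/1 = 357.7 mol/min.
Outlet amounts (n = n₀ + ν ξ):
  C: 488 − 1(357.7) = 130.3
  D: 1370 − 1(357.7) = 1012
  A: 0 + 2(357.7) = 715.4
  B: 942 (inert)
Total out = 2800 mol/min; y_D = 1012 / 2800 = 0.3615.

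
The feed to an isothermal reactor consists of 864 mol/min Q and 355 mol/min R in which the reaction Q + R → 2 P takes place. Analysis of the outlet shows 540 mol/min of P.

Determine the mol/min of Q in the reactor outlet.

For P: n = n₀ + 2ξ → 540 = 0 + 2ξ, giving ξ = 270 mol/min.
Outlet amounts (n = n₀ + ν ξ):
  Q: 864 − 1(270) = 594
  R: 355 − 1(270) = 85
  P: 0 + 2(270) = 540

594 mol/min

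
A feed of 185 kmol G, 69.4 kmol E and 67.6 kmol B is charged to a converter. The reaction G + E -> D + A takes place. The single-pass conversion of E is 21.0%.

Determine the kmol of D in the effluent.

E reacted = 0.21 × 69.4 = 14.57 kmol; ν_E = −1, so ξ = 14.57/1 = 14.57 kmol.
Outlet amounts (n = n₀ + ν ξ):
  G: 185 − 1(14.57) = 170.4
  E: 69.4 − 1(14.57) = 54.83
  D: 0 + 1(14.57) = 14.57
  A: 0 + 1(14.57) = 14.57
  B: 67.6 (inert)

14.6 kmol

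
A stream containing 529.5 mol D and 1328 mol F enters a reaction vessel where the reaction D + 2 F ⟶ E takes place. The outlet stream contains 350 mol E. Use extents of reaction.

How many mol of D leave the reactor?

For E: n = n₀ + 1ξ → 350 = 0 + 1ξ, giving ξ = 350 mol.
Outlet amounts (n = n₀ + ν ξ):
  D: 529.5 − 1(350) = 179.5
  F: 1328 − 2(350) = 628
  E: 0 + 1(350) = 350

180 mol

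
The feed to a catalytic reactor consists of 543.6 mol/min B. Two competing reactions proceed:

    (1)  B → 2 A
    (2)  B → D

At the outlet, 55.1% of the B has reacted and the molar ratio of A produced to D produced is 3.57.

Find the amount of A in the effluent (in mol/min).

Conversion of B: B consumed = 0.551 × 543.6 = 299.5 mol/min = 1ξ₁ + 1ξ₂.
Selectivity: 2ξ₁ / (1ξ₂) = 3.57 → ξ₁ = 1.785 ξ₂.
Substitute: (1·1.785 + 1) ξ₂ = 299.5 → ξ₂ = 107.5 mol/min, ξ₁ = 192 mol/min.
Outlet amounts (n = n₀ + Σ ν·ξ):
  B: 543.6 − 1(192) − 1(107.5) = 244.1
  A: 0 + 2(192) = 383.9
  D: 0 + 1(107.5) = 107.5

384 mol/min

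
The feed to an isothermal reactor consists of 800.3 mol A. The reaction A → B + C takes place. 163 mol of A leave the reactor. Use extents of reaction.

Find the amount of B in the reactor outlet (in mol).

For A: n = n₀ − 1ξ → 163 = 800.3 − 1ξ, giving ξ = 637.3 mol.
Outlet amounts (n = n₀ + ν ξ):
  A: 800.3 − 1(637.3) = 163
  B: 0 + 1(637.3) = 637.3
  C: 0 + 1(637.3) = 637.3

637 mol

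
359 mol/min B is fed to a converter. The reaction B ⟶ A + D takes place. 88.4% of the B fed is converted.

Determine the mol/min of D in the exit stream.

B reacted = 0.884 × 359 = 317.4 mol/min; ν_B = −1, so ξ = 317.4/1 = 317.4 mol/min.
Outlet amounts (n = n₀ + ν ξ):
  B: 359 − 1(317.4) = 41.64
  A: 0 + 1(317.4) = 317.4
  D: 0 + 1(317.4) = 317.4

317 mol/min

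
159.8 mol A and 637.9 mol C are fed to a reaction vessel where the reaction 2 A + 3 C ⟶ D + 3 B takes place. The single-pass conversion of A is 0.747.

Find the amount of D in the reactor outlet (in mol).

A reacted = 0.747 × 159.8 = 119.4 mol; ν_A = −2, so ξ = 119.4/2 = 59.69 mol.
Outlet amounts (n = n₀ + ν ξ):
  A: 159.8 − 2(59.69) = 40.43
  C: 637.9 − 3(59.69) = 458.8
  D: 0 + 1(59.69) = 59.69
  B: 0 + 3(59.69) = 179.1

59.7 mol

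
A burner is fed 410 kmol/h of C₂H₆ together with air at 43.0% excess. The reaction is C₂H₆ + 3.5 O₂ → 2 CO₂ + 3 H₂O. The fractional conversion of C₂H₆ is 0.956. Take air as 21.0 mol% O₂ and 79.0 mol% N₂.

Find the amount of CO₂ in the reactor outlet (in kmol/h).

Stoichiometric O₂ = 3.5 × 410 = 1435 kmol/h; O₂ fed = 1435 × 1.430 = 2052 kmol/h.
N₂ fed = 2052 × 79/21 = 7720 kmol/h.
Fuel reacted = 0.956 × 410 → ξ = 392 kmol/h.
Outlet (n = n₀ + ν ξ):
  C₂H₆: 410 − 1(392) = 18.04
  O₂: 2052 − 3.5(392) = 680.2
  N₂: 7720 (inert)
  CO₂: 0 + 2(392) = 783.9
  H₂O: 0 + 3(392) = 1176

784 kmol/h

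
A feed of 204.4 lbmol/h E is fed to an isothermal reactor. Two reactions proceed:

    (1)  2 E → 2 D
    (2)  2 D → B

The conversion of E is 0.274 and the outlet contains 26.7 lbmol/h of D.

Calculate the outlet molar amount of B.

Conversion of E: E consumed = 2ξ₁ = 0.274 × 204.4 → ξ₁ = 28 lbmol/h.
D balance: n_D = 0 + 2ξ₁ − 2ξ₂ = 26.7 → ξ₂ = (2·28 − 26.7)/2 = 14.65 lbmol/h.
Outlet amounts (n = n₀ + Σ ν·ξ):
  E: 204.4 − 2(28) = 148.4
  D: 0 + 2(28) − 2(14.65) = 26.7
  B: 0 + 1(14.65) = 14.65

14.7 lbmol/h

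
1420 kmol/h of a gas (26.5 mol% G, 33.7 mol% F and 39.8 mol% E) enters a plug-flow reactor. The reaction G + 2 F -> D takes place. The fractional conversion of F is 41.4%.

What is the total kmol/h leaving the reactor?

1220 kmol/h

F reacted = 0.414 × 478.5 = 198.1 kmol/h; ν_F = −2, so ξ = 198.1/2 = 99.06 kmol/h.
Outlet amounts (n = n₀ + ν ξ):
  G: 376.3 − 1(99.06) = 277.2
  F: 478.5 − 2(99.06) = 280.4
  D: 0 + 1(99.06) = 99.06
  E: 565.2 (inert)
Total out = 277.2 + 280.4 + 99.06 + 565.2 = 1222 kmol/h.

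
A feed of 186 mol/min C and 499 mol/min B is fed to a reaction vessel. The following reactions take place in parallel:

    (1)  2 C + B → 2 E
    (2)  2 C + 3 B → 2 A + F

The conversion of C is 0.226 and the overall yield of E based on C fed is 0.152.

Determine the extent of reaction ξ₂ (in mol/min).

Yield of E: 2ξ₁ / 186 = 0.152 → ξ₁ = 14.14 mol/min.
Conversion of C: 2ξ₁ + 2ξ₂ = 0.226 × 186 = 42.04 → ξ₂ = 6.882 mol/min.
Outlet amounts (n = n₀ + Σ ν·ξ):
  C: 186 − 2(14.14) − 2(6.882) = 144
  B: 499 − 1(14.14) − 3(6.882) = 464.2
  E: 0 + 2(14.14) = 28.27
  A: 0 + 2(6.882) = 13.76
  F: 0 + 1(6.882) = 6.882

ξ₂ = 6.88 mol/min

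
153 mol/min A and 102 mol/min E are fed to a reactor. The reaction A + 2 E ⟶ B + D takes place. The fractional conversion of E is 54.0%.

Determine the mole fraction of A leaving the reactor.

0.552

E reacted = 0.54 × 102 = 55.08 mol/min; ν_E = −2, so ξ = 55.08/2 = 27.54 mol/min.
Outlet amounts (n = n₀ + ν ξ):
  A: 153 − 1(27.54) = 125.5
  E: 102 − 2(27.54) = 46.92
  B: 0 + 1(27.54) = 27.54
  D: 0 + 1(27.54) = 27.54
Total out = 227.5 mol/min; y_A = 125.5 / 227.5 = 0.5516.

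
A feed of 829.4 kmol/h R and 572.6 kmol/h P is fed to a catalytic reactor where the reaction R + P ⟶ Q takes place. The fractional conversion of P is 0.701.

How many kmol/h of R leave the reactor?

P reacted = 0.701 × 572.6 = 401.4 kmol/h; ν_P = −1, so ξ = 401.4/1 = 401.4 kmol/h.
Outlet amounts (n = n₀ + ν ξ):
  R: 829.4 − 1(401.4) = 428
  P: 572.6 − 1(401.4) = 171.2
  Q: 0 + 1(401.4) = 401.4

428 kmol/h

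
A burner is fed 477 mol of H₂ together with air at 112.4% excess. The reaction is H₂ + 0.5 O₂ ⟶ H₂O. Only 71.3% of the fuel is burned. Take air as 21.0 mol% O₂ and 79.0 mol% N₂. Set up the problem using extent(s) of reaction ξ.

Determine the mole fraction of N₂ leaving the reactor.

Stoichiometric O₂ = 0.5 × 477 = 238.5 mol; O₂ fed = 238.5 × 2.124 = 506.6 mol.
N₂ fed = 506.6 × 79/21 = 1906 mol.
Fuel reacted = 0.713 × 477 → ξ = 340.1 mol.
Outlet (n = n₀ + ν ξ):
  H₂: 477 − 1(340.1) = 136.9
  O₂: 506.6 − 0.5(340.1) = 336.5
  N₂: 1906 (inert)
  H₂O: 0 + 1(340.1) = 340.1
Total out = 2719 mol; y_N₂ = 1906 / 2719 = 0.7008.

0.701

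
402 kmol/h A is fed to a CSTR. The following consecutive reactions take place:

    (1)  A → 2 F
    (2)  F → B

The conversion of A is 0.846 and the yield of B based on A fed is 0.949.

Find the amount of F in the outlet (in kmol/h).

299 kmol/h

Conversion of A: A consumed = 1ξ₁ = 0.846 × 402 → ξ₁ = 340.1 kmol/h.
Yield of B: 1ξ₂ / 402 = 0.949 → ξ₂ = 381.5 kmol/h.
Outlet amounts (n = n₀ + Σ ν·ξ):
  A: 402 − 1(340.1) = 61.91
  F: 0 + 2(340.1) − 1(381.5) = 298.7
  B: 0 + 1(381.5) = 381.5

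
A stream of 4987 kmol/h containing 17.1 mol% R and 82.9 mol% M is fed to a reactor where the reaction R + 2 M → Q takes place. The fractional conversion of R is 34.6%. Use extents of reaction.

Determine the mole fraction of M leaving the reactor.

0.806

R reacted = 0.346 × 852.8 = 295.1 kmol/h; ν_R = −1, so ξ = 295.1/1 = 295.1 kmol/h.
Outlet amounts (n = n₀ + ν ξ):
  R: 852.8 − 1(295.1) = 557.7
  M: 4134 − 2(295.1) = 3544
  Q: 0 + 1(295.1) = 295.1
Total out = 4397 kmol/h; y_M = 3544 / 4397 = 0.806.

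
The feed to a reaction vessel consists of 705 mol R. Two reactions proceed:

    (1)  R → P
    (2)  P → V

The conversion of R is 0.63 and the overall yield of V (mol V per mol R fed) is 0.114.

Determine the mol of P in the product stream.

Conversion of R: R consumed = 1ξ₁ = 0.63 × 705 → ξ₁ = 444.1 mol.
Yield of V: 1ξ₂ / 705 = 0.114 → ξ₂ = 80.37 mol.
Outlet amounts (n = n₀ + Σ ν·ξ):
  R: 705 − 1(444.1) = 260.9
  P: 0 + 1(444.1) − 1(80.37) = 363.8
  V: 0 + 1(80.37) = 80.37

364 mol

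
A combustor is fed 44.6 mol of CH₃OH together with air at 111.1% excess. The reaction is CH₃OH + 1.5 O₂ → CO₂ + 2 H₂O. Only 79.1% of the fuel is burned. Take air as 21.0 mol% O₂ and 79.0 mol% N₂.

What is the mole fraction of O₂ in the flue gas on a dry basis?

Stoichiometric O₂ = 1.5 × 44.6 = 66.9 mol; O₂ fed = 66.9 × 2.111 = 141.2 mol.
N₂ fed = 141.2 × 79/21 = 531.3 mol.
Fuel reacted = 0.791 × 44.6 → ξ = 35.28 mol.
Outlet (n = n₀ + ν ξ):
  CH₃OH: 44.6 − 1(35.28) = 9.321
  O₂: 141.2 − 1.5(35.28) = 88.31
  N₂: 531.3 (inert)
  CO₂: 0 + 1(35.28) = 35.28
  H₂O: 0 + 2(35.28) = 70.56
Dry total = 664.2 mol; y_O₂ (dry) = 88.31 / 664.2 = 0.133.

0.133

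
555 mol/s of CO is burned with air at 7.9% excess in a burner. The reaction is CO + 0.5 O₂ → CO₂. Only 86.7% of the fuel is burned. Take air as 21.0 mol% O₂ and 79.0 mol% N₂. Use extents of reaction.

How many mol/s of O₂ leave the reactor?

Stoichiometric O₂ = 0.5 × 555 = 277.5 mol/s; O₂ fed = 277.5 × 1.079 = 299.4 mol/s.
N₂ fed = 299.4 × 79/21 = 1126 mol/s.
Fuel reacted = 0.867 × 555 → ξ = 481.2 mol/s.
Outlet (n = n₀ + ν ξ):
  CO: 555 − 1(481.2) = 73.81
  O₂: 299.4 − 0.5(481.2) = 58.83
  N₂: 1126 (inert)
  CO₂: 0 + 1(481.2) = 481.2

58.8 mol/s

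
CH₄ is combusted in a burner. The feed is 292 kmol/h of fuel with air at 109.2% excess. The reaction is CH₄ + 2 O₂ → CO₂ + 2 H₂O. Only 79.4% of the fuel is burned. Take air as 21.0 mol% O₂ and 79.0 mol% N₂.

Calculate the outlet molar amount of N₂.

Stoichiometric O₂ = 2 × 292 = 584 kmol/h; O₂ fed = 584 × 2.092 = 1222 kmol/h.
N₂ fed = 1222 × 79/21 = 4596 kmol/h.
Fuel reacted = 0.794 × 292 → ξ = 231.8 kmol/h.
Outlet (n = n₀ + ν ξ):
  CH₄: 292 − 1(231.8) = 60.15
  O₂: 1222 − 2(231.8) = 758
  N₂: 4596 (inert)
  CO₂: 0 + 1(231.8) = 231.8
  H₂O: 0 + 2(231.8) = 463.7

4600 kmol/h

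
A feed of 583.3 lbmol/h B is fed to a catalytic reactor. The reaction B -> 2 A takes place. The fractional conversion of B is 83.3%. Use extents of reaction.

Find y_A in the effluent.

0.909

B reacted = 0.833 × 583.3 = 485.9 lbmol/h; ν_B = −1, so ξ = 485.9/1 = 485.9 lbmol/h.
Outlet amounts (n = n₀ + ν ξ):
  B: 583.3 − 1(485.9) = 97.41
  A: 0 + 2(485.9) = 971.8
Total out = 1069 lbmol/h; y_A = 971.8 / 1069 = 0.9089.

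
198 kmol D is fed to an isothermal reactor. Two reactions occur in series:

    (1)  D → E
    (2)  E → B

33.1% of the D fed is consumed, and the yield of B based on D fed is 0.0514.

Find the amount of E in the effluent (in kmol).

Conversion of D: D consumed = 1ξ₁ = 0.331 × 198 → ξ₁ = 65.54 kmol.
Yield of B: 1ξ₂ / 198 = 0.0514 → ξ₂ = 10.18 kmol.
Outlet amounts (n = n₀ + Σ ν·ξ):
  D: 198 − 1(65.54) = 132.5
  E: 0 + 1(65.54) − 1(10.18) = 55.36
  B: 0 + 1(10.18) = 10.18

55.4 kmol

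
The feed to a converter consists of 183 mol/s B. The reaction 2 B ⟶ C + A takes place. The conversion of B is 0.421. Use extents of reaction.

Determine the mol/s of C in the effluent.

38.5 mol/s

B reacted = 0.421 × 183 = 77.04 mol/s; ν_B = −2, so ξ = 77.04/2 = 38.52 mol/s.
Outlet amounts (n = n₀ + ν ξ):
  B: 183 − 2(38.52) = 106
  C: 0 + 1(38.52) = 38.52
  A: 0 + 1(38.52) = 38.52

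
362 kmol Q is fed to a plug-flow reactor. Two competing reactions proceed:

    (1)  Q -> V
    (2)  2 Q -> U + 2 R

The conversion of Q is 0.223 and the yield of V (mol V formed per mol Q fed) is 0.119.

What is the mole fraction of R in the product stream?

0.0989

Yield of V: 1ξ₁ / 362 = 0.119 → ξ₁ = 43.08 kmol.
Conversion of Q: 1ξ₁ + 2ξ₂ = 0.223 × 362 = 80.73 → ξ₂ = 18.82 kmol.
Outlet amounts (n = n₀ + Σ ν·ξ):
  Q: 362 − 1(43.08) − 2(18.82) = 281.3
  V: 0 + 1(43.08) = 43.08
  U: 0 + 1(18.82) = 18.82
  R: 0 + 2(18.82) = 37.65
Total out = 380.8 kmol; y_R = 37.65 / 380.8 = 0.09886.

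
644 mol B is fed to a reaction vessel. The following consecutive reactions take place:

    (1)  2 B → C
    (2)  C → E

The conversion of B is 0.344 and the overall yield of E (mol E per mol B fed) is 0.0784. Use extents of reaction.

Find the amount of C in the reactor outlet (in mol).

60.3 mol

Conversion of B: B consumed = 2ξ₁ = 0.344 × 644 → ξ₁ = 110.8 mol.
Yield of E: 1ξ₂ / 644 = 0.0784 → ξ₂ = 50.49 mol.
Outlet amounts (n = n₀ + Σ ν·ξ):
  B: 644 − 2(110.8) = 422.5
  C: 0 + 1(110.8) − 1(50.49) = 60.28
  E: 0 + 1(50.49) = 50.49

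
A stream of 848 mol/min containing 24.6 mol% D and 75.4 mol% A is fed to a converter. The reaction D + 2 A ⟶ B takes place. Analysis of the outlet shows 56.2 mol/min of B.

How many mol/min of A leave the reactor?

For B: n = n₀ + 1ξ → 56.2 = 0 + 1ξ, giving ξ = 56.2 mol/min.
Outlet amounts (n = n₀ + ν ξ):
  D: 208.6 − 1(56.2) = 152.4
  A: 639.4 − 2(56.2) = 527
  B: 0 + 1(56.2) = 56.2

527 mol/min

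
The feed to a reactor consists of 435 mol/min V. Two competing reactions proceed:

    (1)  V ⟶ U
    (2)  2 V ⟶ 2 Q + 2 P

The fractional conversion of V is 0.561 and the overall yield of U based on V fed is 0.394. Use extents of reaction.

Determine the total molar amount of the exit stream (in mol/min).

Yield of U: 1ξ₁ / 435 = 0.394 → ξ₁ = 171.4 mol/min.
Conversion of V: 1ξ₁ + 2ξ₂ = 0.561 × 435 = 244 → ξ₂ = 36.32 mol/min.
Outlet amounts (n = n₀ + Σ ν·ξ):
  V: 435 − 1(171.4) − 2(36.32) = 191
  U: 0 + 1(171.4) = 171.4
  Q: 0 + 2(36.32) = 72.65
  P: 0 + 2(36.32) = 72.65
Total out = 191 + 171.4 + 72.65 + 72.65 = 507.6 mol/min.

508 mol/min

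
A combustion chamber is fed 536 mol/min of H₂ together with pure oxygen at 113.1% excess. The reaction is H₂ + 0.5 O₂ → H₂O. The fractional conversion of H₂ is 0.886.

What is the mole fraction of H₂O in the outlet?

0.546

Stoichiometric O₂ = 0.5 × 536 = 268 mol/min; O₂ fed = 268 × 2.131 = 571.1 mol/min.
Fuel reacted = 0.886 × 536 → ξ = 474.9 mol/min.
Outlet (n = n₀ + ν ξ):
  H₂: 536 − 1(474.9) = 61.1
  O₂: 571.1 − 0.5(474.9) = 333.7
  H₂O: 0 + 1(474.9) = 474.9
Total out = 869.7 mol/min; y_H₂O = 474.9 / 869.7 = 0.5461.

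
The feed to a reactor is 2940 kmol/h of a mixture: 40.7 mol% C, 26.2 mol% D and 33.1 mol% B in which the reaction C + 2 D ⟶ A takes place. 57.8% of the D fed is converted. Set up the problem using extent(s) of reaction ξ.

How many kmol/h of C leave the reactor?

D reacted = 0.578 × 770.3 = 445.2 kmol/h; ν_D = −2, so ξ = 445.2/2 = 222.6 kmol/h.
Outlet amounts (n = n₀ + ν ξ):
  C: 1197 − 1(222.6) = 974
  D: 770.3 − 2(222.6) = 325.1
  A: 0 + 1(222.6) = 222.6
  B: 973.1 (inert)

974 kmol/h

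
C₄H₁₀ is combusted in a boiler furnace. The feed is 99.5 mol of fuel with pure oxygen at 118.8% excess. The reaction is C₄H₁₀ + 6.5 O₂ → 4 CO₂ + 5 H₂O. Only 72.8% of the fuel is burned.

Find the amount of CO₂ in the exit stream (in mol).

Stoichiometric O₂ = 6.5 × 99.5 = 646.8 mol; O₂ fed = 646.8 × 2.188 = 1415 mol.
Fuel reacted = 0.728 × 99.5 → ξ = 72.44 mol.
Outlet (n = n₀ + ν ξ):
  C₄H₁₀: 99.5 − 1(72.44) = 27.06
  O₂: 1415 − 6.5(72.44) = 944.3
  CO₂: 0 + 4(72.44) = 289.7
  H₂O: 0 + 5(72.44) = 362.2

290 mol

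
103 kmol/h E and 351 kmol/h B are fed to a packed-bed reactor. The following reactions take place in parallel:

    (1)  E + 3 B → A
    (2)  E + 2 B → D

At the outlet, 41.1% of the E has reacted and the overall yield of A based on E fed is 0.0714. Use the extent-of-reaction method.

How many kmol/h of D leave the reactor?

Yield of A: 1ξ₁ / 103 = 0.0714 → ξ₁ = 7.354 kmol/h.
Conversion of E: 1ξ₁ + 1ξ₂ = 0.411 × 103 = 42.33 → ξ₂ = 34.98 kmol/h.
Outlet amounts (n = n₀ + Σ ν·ξ):
  E: 103 − 1(7.354) − 1(34.98) = 60.67
  B: 351 − 3(7.354) − 2(34.98) = 259
  A: 0 + 1(7.354) = 7.354
  D: 0 + 1(34.98) = 34.98

35 kmol/h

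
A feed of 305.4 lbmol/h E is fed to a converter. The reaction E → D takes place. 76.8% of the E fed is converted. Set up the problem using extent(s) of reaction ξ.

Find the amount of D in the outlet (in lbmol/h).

E reacted = 0.768 × 305.4 = 234.5 lbmol/h; ν_E = −1, so ξ = 234.5/1 = 234.5 lbmol/h.
Outlet amounts (n = n₀ + ν ξ):
  E: 305.4 − 1(234.5) = 70.85
  D: 0 + 1(234.5) = 234.5

235 lbmol/h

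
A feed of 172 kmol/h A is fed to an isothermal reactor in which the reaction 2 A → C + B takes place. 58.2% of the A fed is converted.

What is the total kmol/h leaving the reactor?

A reacted = 0.582 × 172 = 100.1 kmol/h; ν_A = −2, so ξ = 100.1/2 = 50.05 kmol/h.
Outlet amounts (n = n₀ + ν ξ):
  A: 172 − 2(50.05) = 71.9
  C: 0 + 1(50.05) = 50.05
  B: 0 + 1(50.05) = 50.05
Total out = 71.9 + 50.05 + 50.05 = 172 kmol/h.

172 kmol/h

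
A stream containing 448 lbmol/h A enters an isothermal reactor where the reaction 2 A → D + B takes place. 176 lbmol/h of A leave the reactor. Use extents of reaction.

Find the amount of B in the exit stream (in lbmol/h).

136 lbmol/h

For A: n = n₀ − 2ξ → 176 = 448 − 2ξ, giving ξ = 136 lbmol/h.
Outlet amounts (n = n₀ + ν ξ):
  A: 448 − 2(136) = 176
  D: 0 + 1(136) = 136
  B: 0 + 1(136) = 136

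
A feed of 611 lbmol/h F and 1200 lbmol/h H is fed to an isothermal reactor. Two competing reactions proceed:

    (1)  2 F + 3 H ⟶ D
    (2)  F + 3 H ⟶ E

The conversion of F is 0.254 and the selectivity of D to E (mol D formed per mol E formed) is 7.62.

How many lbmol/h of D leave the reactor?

Conversion of F: F consumed = 0.254 × 611 = 155.2 lbmol/h = 2ξ₁ + 1ξ₂.
Selectivity: 1ξ₁ / (1ξ₂) = 7.62 → ξ₁ = 7.62 ξ₂.
Substitute: (2·7.62 + 1) ξ₂ = 155.2 → ξ₂ = 9.556 lbmol/h, ξ₁ = 72.82 lbmol/h.
Outlet amounts (n = n₀ + Σ ν·ξ):
  F: 611 − 2(72.82) − 1(9.556) = 455.8
  H: 1200 − 3(72.82) − 3(9.556) = 952.9
  D: 0 + 1(72.82) = 72.82
  E: 0 + 1(9.556) = 9.556

72.8 lbmol/h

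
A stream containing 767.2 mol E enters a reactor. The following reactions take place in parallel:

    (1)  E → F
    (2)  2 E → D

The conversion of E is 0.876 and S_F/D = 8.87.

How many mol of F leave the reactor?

548 mol

Conversion of E: E consumed = 0.876 × 767.2 = 672.1 mol = 1ξ₁ + 2ξ₂.
Selectivity: 1ξ₁ / (1ξ₂) = 8.87 → ξ₁ = 8.87 ξ₂.
Substitute: (1·8.87 + 2) ξ₂ = 672.1 → ξ₂ = 61.83 mol, ξ₁ = 548.4 mol.
Outlet amounts (n = n₀ + Σ ν·ξ):
  E: 767.2 − 1(548.4) − 2(61.83) = 95.13
  F: 0 + 1(548.4) = 548.4
  D: 0 + 1(61.83) = 61.83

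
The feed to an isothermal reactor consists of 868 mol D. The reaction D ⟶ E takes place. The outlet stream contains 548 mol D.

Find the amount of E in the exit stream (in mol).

For D: n = n₀ − 1ξ → 548 = 868 − 1ξ, giving ξ = 320 mol.
Outlet amounts (n = n₀ + ν ξ):
  D: 868 − 1(320) = 548
  E: 0 + 1(320) = 320

320 mol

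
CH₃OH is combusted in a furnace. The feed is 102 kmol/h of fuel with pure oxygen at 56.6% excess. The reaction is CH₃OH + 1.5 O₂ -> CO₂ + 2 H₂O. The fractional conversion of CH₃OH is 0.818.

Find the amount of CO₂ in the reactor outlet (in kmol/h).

Stoichiometric O₂ = 1.5 × 102 = 153 kmol/h; O₂ fed = 153 × 1.566 = 239.6 kmol/h.
Fuel reacted = 0.818 × 102 → ξ = 83.44 kmol/h.
Outlet (n = n₀ + ν ξ):
  CH₃OH: 102 − 1(83.44) = 18.56
  O₂: 239.6 − 1.5(83.44) = 114.4
  CO₂: 0 + 1(83.44) = 83.44
  H₂O: 0 + 2(83.44) = 166.9

83.4 kmol/h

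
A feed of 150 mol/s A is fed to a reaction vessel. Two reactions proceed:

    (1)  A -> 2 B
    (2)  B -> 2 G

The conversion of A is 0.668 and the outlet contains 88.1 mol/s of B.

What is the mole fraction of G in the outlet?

Conversion of A: A consumed = 1ξ₁ = 0.668 × 150 → ξ₁ = 100.2 mol/s.
B balance: n_B = 0 + 2ξ₁ − 1ξ₂ = 88.1 → ξ₂ = (2·100.2 − 88.1)/1 = 112.3 mol/s.
Outlet amounts (n = n₀ + Σ ν·ξ):
  A: 150 − 1(100.2) = 49.8
  B: 0 + 2(100.2) − 1(112.3) = 88.1
  G: 0 + 2(112.3) = 224.6
Total out = 362.5 mol/s; y_G = 224.6 / 362.5 = 0.6196.

0.62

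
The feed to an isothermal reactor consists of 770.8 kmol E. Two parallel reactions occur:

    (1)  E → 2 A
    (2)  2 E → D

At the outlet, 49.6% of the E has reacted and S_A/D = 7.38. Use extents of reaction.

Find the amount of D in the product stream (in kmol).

Conversion of E: E consumed = 0.496 × 770.8 = 382.3 kmol = 1ξ₁ + 2ξ₂.
Selectivity: 2ξ₁ / (1ξ₂) = 7.38 → ξ₁ = 3.69 ξ₂.
Substitute: (1·3.69 + 2) ξ₂ = 382.3 → ξ₂ = 67.19 kmol, ξ₁ = 247.9 kmol.
Outlet amounts (n = n₀ + Σ ν·ξ):
  E: 770.8 − 1(247.9) − 2(67.19) = 388.5
  A: 0 + 2(247.9) = 495.9
  D: 0 + 1(67.19) = 67.19

67.2 kmol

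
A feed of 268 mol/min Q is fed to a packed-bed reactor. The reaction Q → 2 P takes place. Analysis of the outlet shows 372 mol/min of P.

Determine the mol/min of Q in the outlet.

82 mol/min

For P: n = n₀ + 2ξ → 372 = 0 + 2ξ, giving ξ = 186 mol/min.
Outlet amounts (n = n₀ + ν ξ):
  Q: 268 − 1(186) = 82
  P: 0 + 2(186) = 372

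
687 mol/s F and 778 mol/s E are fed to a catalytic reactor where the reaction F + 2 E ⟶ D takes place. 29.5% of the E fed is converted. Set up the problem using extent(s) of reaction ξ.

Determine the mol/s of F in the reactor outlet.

572 mol/s

E reacted = 0.295 × 778 = 229.5 mol/s; ν_E = −2, so ξ = 229.5/2 = 114.8 mol/s.
Outlet amounts (n = n₀ + ν ξ):
  F: 687 − 1(114.8) = 572.2
  E: 778 − 2(114.8) = 548.5
  D: 0 + 1(114.8) = 114.8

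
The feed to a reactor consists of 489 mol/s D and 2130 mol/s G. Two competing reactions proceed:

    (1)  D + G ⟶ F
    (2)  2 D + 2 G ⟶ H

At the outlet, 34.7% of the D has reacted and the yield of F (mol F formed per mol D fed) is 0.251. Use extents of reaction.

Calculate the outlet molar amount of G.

1960 mol/s

Yield of F: 1ξ₁ / 489 = 0.251 → ξ₁ = 122.7 mol/s.
Conversion of D: 1ξ₁ + 2ξ₂ = 0.347 × 489 = 169.7 → ξ₂ = 23.47 mol/s.
Outlet amounts (n = n₀ + Σ ν·ξ):
  D: 489 − 1(122.7) − 2(23.47) = 319.3
  G: 2130 − 1(122.7) − 2(23.47) = 1960
  F: 0 + 1(122.7) = 122.7
  H: 0 + 1(23.47) = 23.47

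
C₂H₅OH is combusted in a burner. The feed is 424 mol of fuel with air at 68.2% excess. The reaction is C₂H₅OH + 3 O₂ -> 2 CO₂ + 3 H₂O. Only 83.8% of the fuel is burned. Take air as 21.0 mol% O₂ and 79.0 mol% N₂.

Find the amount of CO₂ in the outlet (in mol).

Stoichiometric O₂ = 3 × 424 = 1272 mol; O₂ fed = 1272 × 1.682 = 2140 mol.
N₂ fed = 2140 × 79/21 = 8049 mol.
Fuel reacted = 0.838 × 424 → ξ = 355.3 mol.
Outlet (n = n₀ + ν ξ):
  C₂H₅OH: 424 − 1(355.3) = 68.69
  O₂: 2140 − 3(355.3) = 1074
  N₂: 8049 (inert)
  CO₂: 0 + 2(355.3) = 710.6
  H₂O: 0 + 3(355.3) = 1066

711 mol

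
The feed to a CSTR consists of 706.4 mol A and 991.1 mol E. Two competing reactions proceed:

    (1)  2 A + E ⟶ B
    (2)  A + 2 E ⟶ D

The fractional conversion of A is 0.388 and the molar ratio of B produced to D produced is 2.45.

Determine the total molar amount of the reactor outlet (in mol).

1380 mol

Conversion of A: A consumed = 0.388 × 706.4 = 274.1 mol = 2ξ₁ + 1ξ₂.
Selectivity: 1ξ₁ / (1ξ₂) = 2.45 → ξ₁ = 2.45 ξ₂.
Substitute: (2·2.45 + 1) ξ₂ = 274.1 → ξ₂ = 46.45 mol, ξ₁ = 113.8 mol.
Outlet amounts (n = n₀ + Σ ν·ξ):
  A: 706.4 − 2(113.8) − 1(46.45) = 432.3
  E: 991.1 − 1(113.8) − 2(46.45) = 784.4
  B: 0 + 1(113.8) = 113.8
  D: 0 + 1(46.45) = 46.45
Total out = 432.3 + 784.4 + 113.8 + 46.45 = 1377 mol.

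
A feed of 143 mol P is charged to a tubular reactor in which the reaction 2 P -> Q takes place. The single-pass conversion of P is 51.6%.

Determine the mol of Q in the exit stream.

36.9 mol

P reacted = 0.516 × 143 = 73.79 mol; ν_P = −2, so ξ = 73.79/2 = 36.89 mol.
Outlet amounts (n = n₀ + ν ξ):
  P: 143 − 2(36.89) = 69.21
  Q: 0 + 1(36.89) = 36.89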